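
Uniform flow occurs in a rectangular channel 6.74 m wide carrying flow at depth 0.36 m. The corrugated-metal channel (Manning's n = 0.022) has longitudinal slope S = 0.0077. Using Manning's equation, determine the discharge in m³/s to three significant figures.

A = b·y = 6.74 × 0.36 = 2.426 m²
P = b + 2y = 6.74 + 2×0.36 = 7.460 m
R = A/P = 2.426/7.460 = 0.3253 m
Q = (1/n)·A·R^(2/3)·S^(1/2) = (1/0.022) × 2.426 × 0.3253^(2/3) × 0.0077^(1/2) = 4.577 m³/s

4.58 m³/s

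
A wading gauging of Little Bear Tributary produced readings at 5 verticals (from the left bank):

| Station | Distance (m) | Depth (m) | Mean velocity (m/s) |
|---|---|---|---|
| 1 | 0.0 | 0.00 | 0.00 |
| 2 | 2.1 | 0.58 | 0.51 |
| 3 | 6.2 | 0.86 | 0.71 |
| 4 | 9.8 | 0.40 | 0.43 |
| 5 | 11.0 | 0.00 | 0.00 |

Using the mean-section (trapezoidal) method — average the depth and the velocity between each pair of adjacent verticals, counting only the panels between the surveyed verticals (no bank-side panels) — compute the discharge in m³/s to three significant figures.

3.30 m³/s

Panel 1-2: Δb = 2.1 m, d̄ = (0.00+0.58)/2 = 0.29, v̄ = (0.00+0.51)/2 = 0.255 → q = 2.1×0.29×0.255 = 0.1553 m³/s
Panel 2-3: Δb = 4.1 m, d̄ = (0.58+0.86)/2 = 0.72, v̄ = (0.51+0.71)/2 = 0.61 → q = 4.1×0.72×0.61 = 1.801 m³/s
Panel 3-4: Δb = 3.6 m, d̄ = (0.86+0.40)/2 = 0.63, v̄ = (0.71+0.43)/2 = 0.57 → q = 3.6×0.63×0.57 = 1.293 m³/s
Panel 4-5: Δb = 1.2 m, d̄ = (0.40+0.00)/2 = 0.2, v̄ = (0.43+0.00)/2 = 0.215 → q = 1.2×0.2×0.215 = 0.05160 m³/s
Q = Σ q = 3.300 m³/s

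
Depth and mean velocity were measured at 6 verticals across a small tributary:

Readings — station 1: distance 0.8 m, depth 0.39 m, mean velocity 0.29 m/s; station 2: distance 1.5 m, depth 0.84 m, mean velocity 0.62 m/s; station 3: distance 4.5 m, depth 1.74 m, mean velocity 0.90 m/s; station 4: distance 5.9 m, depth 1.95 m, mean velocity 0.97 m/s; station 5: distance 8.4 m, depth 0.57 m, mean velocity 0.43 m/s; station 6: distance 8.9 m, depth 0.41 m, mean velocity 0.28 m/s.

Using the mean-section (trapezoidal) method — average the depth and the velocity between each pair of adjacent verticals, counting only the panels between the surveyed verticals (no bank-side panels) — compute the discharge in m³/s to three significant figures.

Panel 1-2: Δb = 0.7 m, d̄ = (0.39+0.84)/2 = 0.615, v̄ = (0.29+0.62)/2 = 0.455 → q = 0.7×0.615×0.455 = 0.1959 m³/s
Panel 2-3: Δb = 3 m, d̄ = (0.84+1.74)/2 = 1.29, v̄ = (0.62+0.90)/2 = 0.76 → q = 3×1.29×0.76 = 2.941 m³/s
Panel 3-4: Δb = 1.4 m, d̄ = (1.74+1.95)/2 = 1.845, v̄ = (0.90+0.97)/2 = 0.935 → q = 1.4×1.845×0.935 = 2.415 m³/s
Panel 4-5: Δb = 2.5 m, d̄ = (1.95+0.57)/2 = 1.26, v̄ = (0.97+0.43)/2 = 0.7 → q = 2.5×1.26×0.7 = 2.205 m³/s
Panel 5-6: Δb = 0.5 m, d̄ = (0.57+0.41)/2 = 0.49, v̄ = (0.43+0.28)/2 = 0.355 → q = 0.5×0.49×0.355 = 0.08698 m³/s
Q = Σ q = 7.844 m³/s

7.84 m³/s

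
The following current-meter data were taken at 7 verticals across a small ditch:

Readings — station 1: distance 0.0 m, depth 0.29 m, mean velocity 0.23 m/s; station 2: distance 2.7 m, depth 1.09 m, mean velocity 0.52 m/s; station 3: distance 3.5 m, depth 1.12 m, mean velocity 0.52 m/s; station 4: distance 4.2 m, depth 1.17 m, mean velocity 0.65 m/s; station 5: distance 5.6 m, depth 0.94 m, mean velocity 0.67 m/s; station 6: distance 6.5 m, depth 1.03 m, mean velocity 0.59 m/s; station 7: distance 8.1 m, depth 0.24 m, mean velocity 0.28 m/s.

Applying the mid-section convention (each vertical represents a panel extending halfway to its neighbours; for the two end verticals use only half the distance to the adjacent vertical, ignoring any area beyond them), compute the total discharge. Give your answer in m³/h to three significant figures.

13900 m³/h

w_1 = (2.7 − 0.0)/2 = 1.35 m; q_1 = 0.23 × 0.29 × 1.35 = 0.09005 m³/s
w_2 = (3.5 − 0.0)/2 = 1.75 m; q_2 = 0.52 × 1.09 × 1.75 = 0.9919 m³/s
w_3 = (4.2 − 2.7)/2 = 0.75 m; q_3 = 0.52 × 1.12 × 0.75 = 0.4368 m³/s
w_4 = (5.6 − 3.5)/2 = 1.05 m; q_4 = 0.65 × 1.17 × 1.05 = 0.7985 m³/s
w_5 = (6.5 − 4.2)/2 = 1.15 m; q_5 = 0.67 × 0.94 × 1.15 = 0.7243 m³/s
w_6 = (8.1 − 5.6)/2 = 1.25 m; q_6 = 0.59 × 1.03 × 1.25 = 0.7596 m³/s
w_7 = (8.1 − 6.5)/2 = 0.8 m; q_7 = 0.28 × 0.24 × 0.8 = 0.05376 m³/s
Q = Σ qᵢ = 3.855 m³/s
= 3.855 × 3600 = 13880 m³/h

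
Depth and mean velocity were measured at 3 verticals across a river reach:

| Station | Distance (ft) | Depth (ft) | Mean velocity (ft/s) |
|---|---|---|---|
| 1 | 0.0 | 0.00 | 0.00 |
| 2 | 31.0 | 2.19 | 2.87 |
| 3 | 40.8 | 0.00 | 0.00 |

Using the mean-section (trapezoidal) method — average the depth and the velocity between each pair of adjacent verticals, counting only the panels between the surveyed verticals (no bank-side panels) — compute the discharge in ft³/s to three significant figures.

64.1 ft³/s

Panel 1-2: Δb = 31 ft, d̄ = (0.00+2.19)/2 = 1.095, v̄ = (0.00+2.87)/2 = 1.435 → q = 31×1.095×1.435 = 48.71 ft³/s
Panel 2-3: Δb = 9.8 ft, d̄ = (2.19+0.00)/2 = 1.095, v̄ = (2.87+0.00)/2 = 1.435 → q = 9.8×1.095×1.435 = 15.40 ft³/s
Q = Σ q = 64.11 ft³/s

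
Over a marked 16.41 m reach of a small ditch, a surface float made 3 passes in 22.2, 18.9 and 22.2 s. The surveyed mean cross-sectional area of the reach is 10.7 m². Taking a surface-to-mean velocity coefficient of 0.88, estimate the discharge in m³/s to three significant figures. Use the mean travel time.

7.32 m³/s

t̄ = (22.2 + 18.9 + 22.2) / 3 = 21.1 s
v_surface = L / t̄ = 16.41 / 21.1 = 0.7777 m/s
v_mean = 0.88 × 0.7777 = 0.6844 m/s
Q = A × v_mean = 10.7 × 0.6844 = 7.323 m³/s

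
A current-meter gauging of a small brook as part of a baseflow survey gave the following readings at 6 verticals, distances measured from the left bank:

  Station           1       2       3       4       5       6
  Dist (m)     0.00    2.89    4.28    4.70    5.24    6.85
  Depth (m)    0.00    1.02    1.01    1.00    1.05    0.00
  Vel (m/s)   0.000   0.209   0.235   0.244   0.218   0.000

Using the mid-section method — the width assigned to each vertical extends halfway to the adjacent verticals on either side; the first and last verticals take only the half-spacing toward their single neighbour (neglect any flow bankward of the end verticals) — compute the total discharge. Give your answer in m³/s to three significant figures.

1.03 m³/s

w_2 = (4.28 − 0.00)/2 = 2.14 m; q_2 = 0.209 × 1.02 × 2.14 = 0.4562 m³/s
w_3 = (4.70 − 2.89)/2 = 0.905 m; q_3 = 0.235 × 1.01 × 0.905 = 0.2148 m³/s
w_4 = (5.24 − 4.28)/2 = 0.48 m; q_4 = 0.244 × 1.00 × 0.48 = 0.1171 m³/s
w_5 = (6.85 − 4.70)/2 = 1.075 m; q_5 = 0.218 × 1.05 × 1.075 = 0.2461 m³/s
Stations 1, 6 contribute zero (depth or velocity is 0).
Q = Σ qᵢ = 1.034 m³/s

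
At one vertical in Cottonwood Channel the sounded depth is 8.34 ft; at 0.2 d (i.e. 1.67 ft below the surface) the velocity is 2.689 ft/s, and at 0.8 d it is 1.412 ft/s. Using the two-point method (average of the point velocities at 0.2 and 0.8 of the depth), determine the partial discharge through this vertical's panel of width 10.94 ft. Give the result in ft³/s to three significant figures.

187 ft³/s

v̄ = (2.689 + 1.412) / 2 = 2.051 ft/s
q = v̄ × d × w = 2.051 × 8.34 × 10.94 = 187.1 ft³/s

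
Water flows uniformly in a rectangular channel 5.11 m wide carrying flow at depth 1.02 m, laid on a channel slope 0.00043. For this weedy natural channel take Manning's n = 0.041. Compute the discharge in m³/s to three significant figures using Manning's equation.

A = b·y = 5.11 × 1.02 = 5.212 m²
P = b + 2y = 5.11 + 2×1.02 = 7.150 m
R = A/P = 5.212/7.150 = 0.7290 m
Q = (1/n)·A·R^(2/3)·S^(1/2) = (1/0.041) × 5.212 × 0.7290^(2/3) × 0.00043^(1/2) = 2.135 m³/s

2.14 m³/s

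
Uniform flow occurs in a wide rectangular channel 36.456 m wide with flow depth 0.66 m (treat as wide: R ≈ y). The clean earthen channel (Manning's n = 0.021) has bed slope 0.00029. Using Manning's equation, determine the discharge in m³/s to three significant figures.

A = b·y = 36.456 × 0.66 = 24.06 m²
Wide channel: R ≈ y = 0.66 m
Q = (1/n)·A·R^(2/3)·S^(1/2) = (1/0.021) × 24.06 × 0.6600^(2/3) × 0.00029^(1/2) = 14.79 m³/s

14.8 m³/s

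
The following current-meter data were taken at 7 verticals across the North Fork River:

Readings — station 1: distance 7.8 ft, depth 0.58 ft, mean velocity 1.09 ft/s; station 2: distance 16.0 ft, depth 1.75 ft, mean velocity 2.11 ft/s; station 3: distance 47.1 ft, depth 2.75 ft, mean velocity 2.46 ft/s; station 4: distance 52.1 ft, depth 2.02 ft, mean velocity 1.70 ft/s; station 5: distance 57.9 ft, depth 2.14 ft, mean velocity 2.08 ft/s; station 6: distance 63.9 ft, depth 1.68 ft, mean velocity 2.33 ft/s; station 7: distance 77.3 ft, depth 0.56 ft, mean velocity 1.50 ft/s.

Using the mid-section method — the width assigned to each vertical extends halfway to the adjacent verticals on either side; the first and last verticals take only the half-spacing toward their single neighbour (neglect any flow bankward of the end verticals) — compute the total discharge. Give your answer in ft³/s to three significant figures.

w_1 = (16.0 − 7.8)/2 = 4.1 ft; q_1 = 1.09 × 0.58 × 4.1 = 2.592 ft³/s
w_2 = (47.1 − 7.8)/2 = 19.65 ft; q_2 = 2.11 × 1.75 × 19.65 = 72.56 ft³/s
w_3 = (52.1 − 16.0)/2 = 18.05 ft; q_3 = 2.46 × 2.75 × 18.05 = 122.1 ft³/s
w_4 = (57.9 − 47.1)/2 = 5.4 ft; q_4 = 1.70 × 2.02 × 5.4 = 18.54 ft³/s
w_5 = (63.9 − 52.1)/2 = 5.9 ft; q_5 = 2.08 × 2.14 × 5.9 = 26.26 ft³/s
w_6 = (77.3 − 57.9)/2 = 9.7 ft; q_6 = 2.33 × 1.68 × 9.7 = 37.97 ft³/s
w_7 = (77.3 − 63.9)/2 = 6.7 ft; q_7 = 1.50 × 0.56 × 6.7 = 5.628 ft³/s
Q = Σ qᵢ = 285.7 ft³/s

286 ft³/s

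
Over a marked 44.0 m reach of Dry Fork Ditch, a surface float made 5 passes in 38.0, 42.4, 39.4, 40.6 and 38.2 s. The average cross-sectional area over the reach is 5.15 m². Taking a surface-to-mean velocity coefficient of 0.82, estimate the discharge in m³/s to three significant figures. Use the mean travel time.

t̄ = (38.0 + 42.4 + 39.4 + 40.6 + 38.2) / 5 = 39.72 s
v_surface = L / t̄ = 44.0 / 39.72 = 1.108 m/s
v_mean = 0.82 × 1.108 = 0.9084 m/s
Q = A × v_mean = 5.15 × 0.9084 = 4.678 m³/s

4.68 m³/s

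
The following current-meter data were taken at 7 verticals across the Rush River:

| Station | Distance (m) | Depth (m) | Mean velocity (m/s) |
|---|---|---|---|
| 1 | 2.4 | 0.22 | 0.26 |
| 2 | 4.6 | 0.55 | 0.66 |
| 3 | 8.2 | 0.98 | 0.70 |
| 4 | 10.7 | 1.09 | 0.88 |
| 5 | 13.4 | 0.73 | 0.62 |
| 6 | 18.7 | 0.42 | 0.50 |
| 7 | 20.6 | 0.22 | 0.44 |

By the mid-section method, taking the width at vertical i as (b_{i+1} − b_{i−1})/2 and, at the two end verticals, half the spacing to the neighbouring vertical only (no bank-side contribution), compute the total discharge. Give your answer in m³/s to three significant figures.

8.36 m³/s

w_1 = (4.6 − 2.4)/2 = 1.1 m; q_1 = 0.26 × 0.22 × 1.1 = 0.06292 m³/s
w_2 = (8.2 − 2.4)/2 = 2.9 m; q_2 = 0.66 × 0.55 × 2.9 = 1.053 m³/s
w_3 = (10.7 − 4.6)/2 = 3.05 m; q_3 = 0.70 × 0.98 × 3.05 = 2.092 m³/s
w_4 = (13.4 − 8.2)/2 = 2.6 m; q_4 = 0.88 × 1.09 × 2.6 = 2.494 m³/s
w_5 = (18.7 − 10.7)/2 = 4 m; q_5 = 0.62 × 0.73 × 4 = 1.810 m³/s
w_6 = (20.6 − 13.4)/2 = 3.6 m; q_6 = 0.50 × 0.42 × 3.6 = 0.7560 m³/s
w_7 = (20.6 − 18.7)/2 = 0.95 m; q_7 = 0.44 × 0.22 × 0.95 = 0.09196 m³/s
Q = Σ qᵢ = 8.360 m³/s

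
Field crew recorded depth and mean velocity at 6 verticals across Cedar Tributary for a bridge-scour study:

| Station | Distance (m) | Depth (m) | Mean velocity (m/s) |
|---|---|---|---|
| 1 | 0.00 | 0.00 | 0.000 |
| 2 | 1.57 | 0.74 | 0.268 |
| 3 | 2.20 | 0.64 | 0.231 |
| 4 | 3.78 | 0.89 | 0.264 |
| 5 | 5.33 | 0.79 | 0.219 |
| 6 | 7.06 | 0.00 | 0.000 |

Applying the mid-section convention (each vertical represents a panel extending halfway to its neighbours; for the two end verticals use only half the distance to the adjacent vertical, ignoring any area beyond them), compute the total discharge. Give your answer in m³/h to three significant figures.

w_2 = (2.20 − 0.00)/2 = 1.1 m; q_2 = 0.268 × 0.74 × 1.1 = 0.2182 m³/s
w_3 = (3.78 − 1.57)/2 = 1.105 m; q_3 = 0.231 × 0.64 × 1.105 = 0.1634 m³/s
w_4 = (5.33 − 2.20)/2 = 1.565 m; q_4 = 0.264 × 0.89 × 1.565 = 0.3677 m³/s
w_5 = (7.06 − 3.78)/2 = 1.64 m; q_5 = 0.219 × 0.79 × 1.64 = 0.2837 m³/s
Stations 1, 6 contribute zero (depth or velocity is 0).
Q = Σ qᵢ = 1.033 m³/s
= 1.033 × 3600 = 3719 m³/h

3720 m³/h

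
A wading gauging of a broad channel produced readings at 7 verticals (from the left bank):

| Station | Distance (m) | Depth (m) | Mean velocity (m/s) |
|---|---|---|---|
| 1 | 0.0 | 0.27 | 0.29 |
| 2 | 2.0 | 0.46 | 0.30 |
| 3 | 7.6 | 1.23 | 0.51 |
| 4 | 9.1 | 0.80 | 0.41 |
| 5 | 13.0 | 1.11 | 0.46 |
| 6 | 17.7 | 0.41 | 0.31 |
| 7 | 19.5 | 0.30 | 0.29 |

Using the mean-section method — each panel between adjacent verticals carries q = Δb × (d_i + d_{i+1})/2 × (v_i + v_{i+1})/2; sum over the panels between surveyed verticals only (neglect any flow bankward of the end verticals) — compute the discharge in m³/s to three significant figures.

6.02 m³/s

Panel 1-2: Δb = 2 m, d̄ = (0.27+0.46)/2 = 0.365, v̄ = (0.29+0.30)/2 = 0.295 → q = 2×0.365×0.295 = 0.2154 m³/s
Panel 2-3: Δb = 5.6 m, d̄ = (0.46+1.23)/2 = 0.845, v̄ = (0.30+0.51)/2 = 0.405 → q = 5.6×0.845×0.405 = 1.916 m³/s
Panel 3-4: Δb = 1.5 m, d̄ = (1.23+0.80)/2 = 1.015, v̄ = (0.51+0.41)/2 = 0.46 → q = 1.5×1.015×0.46 = 0.7004 m³/s
Panel 4-5: Δb = 3.9 m, d̄ = (0.80+1.11)/2 = 0.955, v̄ = (0.41+0.46)/2 = 0.435 → q = 3.9×0.955×0.435 = 1.620 m³/s
Panel 5-6: Δb = 4.7 m, d̄ = (1.11+0.41)/2 = 0.76, v̄ = (0.46+0.31)/2 = 0.385 → q = 4.7×0.76×0.385 = 1.375 m³/s
Panel 6-7: Δb = 1.8 m, d̄ = (0.41+0.30)/2 = 0.355, v̄ = (0.31+0.29)/2 = 0.3 → q = 1.8×0.355×0.3 = 0.1917 m³/s
Q = Σ q = 6.019 m³/s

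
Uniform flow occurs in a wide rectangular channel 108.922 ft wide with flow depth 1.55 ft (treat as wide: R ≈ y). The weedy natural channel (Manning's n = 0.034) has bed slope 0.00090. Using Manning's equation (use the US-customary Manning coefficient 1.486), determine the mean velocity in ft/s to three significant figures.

A = b·y = 108.922 × 1.55 = 168.8 ft²
Wide channel: R ≈ y = 1.55 ft
Q = (1.486/n)·A·R^(2/3)·S^(1/2) = (1.486/0.034) × 168.8 × 1.550^(2/3) × 0.00090^(1/2) = 296.5 ft³/s
V = Q/A = 296.5/168.8 = 1.756 ft/s

1.76 ft/s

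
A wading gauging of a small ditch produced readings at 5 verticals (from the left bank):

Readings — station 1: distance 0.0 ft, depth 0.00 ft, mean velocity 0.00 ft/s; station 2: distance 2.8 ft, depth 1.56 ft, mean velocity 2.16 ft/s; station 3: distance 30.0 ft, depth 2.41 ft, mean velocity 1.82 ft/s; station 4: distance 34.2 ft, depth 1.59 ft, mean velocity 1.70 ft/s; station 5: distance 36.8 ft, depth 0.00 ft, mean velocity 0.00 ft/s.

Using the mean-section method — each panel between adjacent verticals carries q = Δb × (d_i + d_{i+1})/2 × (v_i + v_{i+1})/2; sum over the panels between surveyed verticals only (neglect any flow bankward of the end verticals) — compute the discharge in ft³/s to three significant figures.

126 ft³/s

Panel 1-2: Δb = 2.8 ft, d̄ = (0.00+1.56)/2 = 0.78, v̄ = (0.00+2.16)/2 = 1.08 → q = 2.8×0.78×1.08 = 2.359 ft³/s
Panel 2-3: Δb = 27.2 ft, d̄ = (1.56+2.41)/2 = 1.985, v̄ = (2.16+1.82)/2 = 1.99 → q = 27.2×1.985×1.99 = 107.4 ft³/s
Panel 3-4: Δb = 4.2 ft, d̄ = (2.41+1.59)/2 = 2, v̄ = (1.82+1.70)/2 = 1.76 → q = 4.2×2×1.76 = 14.78 ft³/s
Panel 4-5: Δb = 2.6 ft, d̄ = (1.59+0.00)/2 = 0.795, v̄ = (1.70+0.00)/2 = 0.85 → q = 2.6×0.795×0.85 = 1.757 ft³/s
Q = Σ q = 126.3 ft³/s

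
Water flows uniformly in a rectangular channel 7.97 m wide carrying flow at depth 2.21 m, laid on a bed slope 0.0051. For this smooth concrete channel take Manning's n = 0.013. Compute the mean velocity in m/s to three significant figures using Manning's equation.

A = b·y = 7.97 × 2.21 = 17.61 m²
P = b + 2y = 7.97 + 2×2.21 = 12.39 m
R = A/P = 17.61/12.39 = 1.422 m
Q = (1/n)·A·R^(2/3)·S^(1/2) = (1/0.013) × 17.61 × 1.422^(2/3) × 0.0051^(1/2) = 122.3 m³/s
V = Q/A = 122.3/17.61 = 6.945 m/s

6.95 m/s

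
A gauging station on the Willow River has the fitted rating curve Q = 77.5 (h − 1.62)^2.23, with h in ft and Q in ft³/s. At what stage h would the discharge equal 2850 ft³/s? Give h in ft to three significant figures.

h − h₀ = (Q/C)^(1/b) = (2850/77.5)^(1/2.23) = 5.035 ft
h = 1.62 + 5.035 = 6.655 ft

6.66 ft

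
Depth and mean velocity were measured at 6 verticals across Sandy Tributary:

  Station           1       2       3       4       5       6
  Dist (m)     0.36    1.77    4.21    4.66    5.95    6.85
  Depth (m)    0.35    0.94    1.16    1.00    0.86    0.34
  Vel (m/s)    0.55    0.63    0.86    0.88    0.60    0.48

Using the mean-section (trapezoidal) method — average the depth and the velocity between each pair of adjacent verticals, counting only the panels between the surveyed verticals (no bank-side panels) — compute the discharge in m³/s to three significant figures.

Panel 1-2: Δb = 1.41 m, d̄ = (0.35+0.94)/2 = 0.645, v̄ = (0.55+0.63)/2 = 0.59 → q = 1.41×0.645×0.59 = 0.5366 m³/s
Panel 2-3: Δb = 2.44 m, d̄ = (0.94+1.16)/2 = 1.05, v̄ = (0.63+0.86)/2 = 0.745 → q = 2.44×1.05×0.745 = 1.909 m³/s
Panel 3-4: Δb = 0.45 m, d̄ = (1.16+1.00)/2 = 1.08, v̄ = (0.86+0.88)/2 = 0.87 → q = 0.45×1.08×0.87 = 0.4228 m³/s
Panel 4-5: Δb = 1.29 m, d̄ = (1.00+0.86)/2 = 0.93, v̄ = (0.88+0.60)/2 = 0.74 → q = 1.29×0.93×0.74 = 0.8878 m³/s
Panel 5-6: Δb = 0.9 m, d̄ = (0.86+0.34)/2 = 0.6, v̄ = (0.60+0.48)/2 = 0.54 → q = 0.9×0.6×0.54 = 0.2916 m³/s
Q = Σ q = 4.047 m³/s

4.05 m³/s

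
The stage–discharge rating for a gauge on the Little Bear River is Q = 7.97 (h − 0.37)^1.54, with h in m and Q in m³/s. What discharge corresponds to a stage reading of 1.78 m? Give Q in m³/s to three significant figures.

Q = 7.97 × (1.78 − 0.37)^1.54 = 7.97 × 1.41^1.54 = 13.53 m³/s

13.5 m³/s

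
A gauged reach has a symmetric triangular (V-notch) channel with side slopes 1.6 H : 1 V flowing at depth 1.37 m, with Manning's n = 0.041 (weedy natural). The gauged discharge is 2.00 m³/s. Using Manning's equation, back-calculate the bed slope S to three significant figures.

0.00154

A = z·y² = 1.6×1.37² = 3.003 m²
P = 2y√(1+z²) = 2×1.37×√(1+1.6²) = 5.170 m
R = A/P = 3.003/5.170 = 0.5809 m
S = (Q·n / (1·A·R^(2/3)))² = (2.00×0.041 / (1×3.003×0.6962))² = 0.001538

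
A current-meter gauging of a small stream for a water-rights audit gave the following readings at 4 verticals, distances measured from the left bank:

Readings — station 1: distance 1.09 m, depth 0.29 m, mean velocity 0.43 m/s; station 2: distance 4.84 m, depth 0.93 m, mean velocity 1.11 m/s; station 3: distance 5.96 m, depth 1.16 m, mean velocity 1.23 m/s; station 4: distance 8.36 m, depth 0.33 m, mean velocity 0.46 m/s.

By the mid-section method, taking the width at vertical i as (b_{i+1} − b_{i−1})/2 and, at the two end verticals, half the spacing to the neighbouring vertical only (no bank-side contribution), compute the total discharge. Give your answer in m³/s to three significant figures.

5.44 m³/s

w_1 = (4.84 − 1.09)/2 = 1.875 m; q_1 = 0.43 × 0.29 × 1.875 = 0.2338 m³/s
w_2 = (5.96 − 1.09)/2 = 2.435 m; q_2 = 1.11 × 0.93 × 2.435 = 2.514 m³/s
w_3 = (8.36 − 4.84)/2 = 1.76 m; q_3 = 1.23 × 1.16 × 1.76 = 2.511 m³/s
w_4 = (8.36 − 5.96)/2 = 1.2 m; q_4 = 0.46 × 0.33 × 1.2 = 0.1822 m³/s
Q = Σ qᵢ = 5.441 m³/s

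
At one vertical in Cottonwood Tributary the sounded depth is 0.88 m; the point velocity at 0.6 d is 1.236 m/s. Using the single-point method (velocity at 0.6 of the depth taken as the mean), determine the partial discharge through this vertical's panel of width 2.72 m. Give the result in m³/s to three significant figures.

2.96 m³/s

v̄ = v₀.₆ = 1.236 m/s
q = v̄ × d × w = 1.236 × 0.88 × 2.72 = 2.958 m³/s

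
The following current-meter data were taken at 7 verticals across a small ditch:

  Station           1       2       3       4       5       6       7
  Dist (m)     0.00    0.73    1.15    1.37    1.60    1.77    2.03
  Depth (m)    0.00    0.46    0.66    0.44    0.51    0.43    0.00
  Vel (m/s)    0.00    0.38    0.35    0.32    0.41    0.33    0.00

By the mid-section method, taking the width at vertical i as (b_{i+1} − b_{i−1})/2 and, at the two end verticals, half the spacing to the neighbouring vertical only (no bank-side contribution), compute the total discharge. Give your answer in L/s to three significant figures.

278 L/s

w_2 = (1.15 − 0.00)/2 = 0.575 m; q_2 = 0.38 × 0.46 × 0.575 = 0.1005 m³/s
w_3 = (1.37 − 0.73)/2 = 0.32 m; q_3 = 0.35 × 0.66 × 0.32 = 0.07392 m³/s
w_4 = (1.60 − 1.15)/2 = 0.225 m; q_4 = 0.32 × 0.44 × 0.225 = 0.03168 m³/s
w_5 = (1.77 − 1.37)/2 = 0.2 m; q_5 = 0.41 × 0.51 × 0.2 = 0.04182 m³/s
w_6 = (2.03 − 1.60)/2 = 0.215 m; q_6 = 0.33 × 0.43 × 0.215 = 0.03051 m³/s
Stations 1, 7 contribute zero (depth or velocity is 0).
Q = Σ qᵢ = 0.2784 m³/s
= 0.2784 × 1000 = 278.4 L/s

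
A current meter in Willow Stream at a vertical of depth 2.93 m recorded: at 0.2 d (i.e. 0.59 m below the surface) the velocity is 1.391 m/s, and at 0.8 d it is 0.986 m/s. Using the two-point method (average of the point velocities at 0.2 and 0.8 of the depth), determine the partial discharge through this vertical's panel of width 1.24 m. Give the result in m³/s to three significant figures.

4.32 m³/s

v̄ = (1.391 + 0.986) / 2 = 1.189 m/s
q = v̄ × d × w = 1.189 × 2.93 × 1.24 = 4.318 m³/s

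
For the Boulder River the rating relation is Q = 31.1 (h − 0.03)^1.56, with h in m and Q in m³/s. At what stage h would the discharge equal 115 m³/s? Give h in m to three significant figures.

2.34 m

h − h₀ = (Q/C)^(1/b) = (115/31.1)^(1/1.56) = 2.312 m
h = 0.03 + 2.312 = 2.342 m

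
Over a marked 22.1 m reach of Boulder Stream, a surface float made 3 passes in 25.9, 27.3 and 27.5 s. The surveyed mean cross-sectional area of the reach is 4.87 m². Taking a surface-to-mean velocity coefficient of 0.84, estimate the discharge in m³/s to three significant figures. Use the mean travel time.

t̄ = (25.9 + 27.3 + 27.5) / 3 = 26.9 s
v_surface = L / t̄ = 22.1 / 26.9 = 0.8216 m/s
v_mean = 0.84 × 0.8216 = 0.6901 m/s
Q = A × v_mean = 4.87 × 0.6901 = 3.361 m³/s

3.36 m³/s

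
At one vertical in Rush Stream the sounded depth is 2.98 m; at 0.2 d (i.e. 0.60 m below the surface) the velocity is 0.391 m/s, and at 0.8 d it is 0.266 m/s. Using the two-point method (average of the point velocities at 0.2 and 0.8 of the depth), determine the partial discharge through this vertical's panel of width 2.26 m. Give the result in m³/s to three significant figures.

2.21 m³/s

v̄ = (0.391 + 0.266) / 2 = 0.3285 m/s
q = v̄ × d × w = 0.3285 × 2.98 × 2.26 = 2.212 m³/s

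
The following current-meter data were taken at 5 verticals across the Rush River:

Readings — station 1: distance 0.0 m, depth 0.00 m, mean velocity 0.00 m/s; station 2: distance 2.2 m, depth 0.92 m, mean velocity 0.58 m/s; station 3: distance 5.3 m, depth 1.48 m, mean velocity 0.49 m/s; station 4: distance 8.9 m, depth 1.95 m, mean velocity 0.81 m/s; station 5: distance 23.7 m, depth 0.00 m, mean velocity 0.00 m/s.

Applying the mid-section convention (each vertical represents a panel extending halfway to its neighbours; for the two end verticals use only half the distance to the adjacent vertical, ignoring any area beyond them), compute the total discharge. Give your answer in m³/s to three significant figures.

w_2 = (5.3 − 0.0)/2 = 2.65 m; q_2 = 0.58 × 0.92 × 2.65 = 1.414 m³/s
w_3 = (8.9 − 2.2)/2 = 3.35 m; q_3 = 0.49 × 1.48 × 3.35 = 2.429 m³/s
w_4 = (23.7 − 5.3)/2 = 9.2 m; q_4 = 0.81 × 1.95 × 9.2 = 14.53 m³/s
Stations 1, 5 contribute zero (depth or velocity is 0).
Q = Σ qᵢ = 18.37 m³/s

18.4 m³/s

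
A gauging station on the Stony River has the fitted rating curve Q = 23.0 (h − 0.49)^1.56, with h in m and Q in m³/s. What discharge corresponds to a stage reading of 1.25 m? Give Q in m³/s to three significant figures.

15.0 m³/s

Q = 23.0 × (1.25 − 0.49)^1.56 = 23.0 × 0.76^1.56 = 14.99 m³/s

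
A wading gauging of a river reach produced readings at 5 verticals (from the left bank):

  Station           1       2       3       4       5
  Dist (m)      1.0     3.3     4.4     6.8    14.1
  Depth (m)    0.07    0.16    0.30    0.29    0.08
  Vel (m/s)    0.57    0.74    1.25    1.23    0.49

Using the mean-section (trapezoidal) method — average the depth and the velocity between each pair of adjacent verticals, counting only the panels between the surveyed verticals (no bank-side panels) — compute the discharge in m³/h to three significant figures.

8870 m³/h

Panel 1-2: Δb = 2.3 m, d̄ = (0.07+0.16)/2 = 0.115, v̄ = (0.57+0.74)/2 = 0.655 → q = 2.3×0.115×0.655 = 0.1732 m³/s
Panel 2-3: Δb = 1.1 m, d̄ = (0.16+0.30)/2 = 0.23, v̄ = (0.74+1.25)/2 = 0.995 → q = 1.1×0.23×0.995 = 0.2517 m³/s
Panel 3-4: Δb = 2.4 m, d̄ = (0.30+0.29)/2 = 0.295, v̄ = (1.25+1.23)/2 = 1.24 → q = 2.4×0.295×1.24 = 0.8779 m³/s
Panel 4-5: Δb = 7.3 m, d̄ = (0.29+0.08)/2 = 0.185, v̄ = (1.23+0.49)/2 = 0.86 → q = 7.3×0.185×0.86 = 1.161 m³/s
Q = Σ q = 2.464 m³/s
= 2.464 × 3600 = 8872 m³/h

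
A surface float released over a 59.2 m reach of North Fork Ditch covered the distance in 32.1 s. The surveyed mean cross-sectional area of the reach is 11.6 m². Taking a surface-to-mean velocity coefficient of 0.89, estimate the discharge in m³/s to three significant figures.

19.0 m³/s

v_surface = L / t̄ = 59.2 / 32.1 = 1.844 m/s
v_mean = 0.89 × 1.844 = 1.641 m/s
Q = A × v_mean = 11.6 × 1.641 = 19.04 m³/s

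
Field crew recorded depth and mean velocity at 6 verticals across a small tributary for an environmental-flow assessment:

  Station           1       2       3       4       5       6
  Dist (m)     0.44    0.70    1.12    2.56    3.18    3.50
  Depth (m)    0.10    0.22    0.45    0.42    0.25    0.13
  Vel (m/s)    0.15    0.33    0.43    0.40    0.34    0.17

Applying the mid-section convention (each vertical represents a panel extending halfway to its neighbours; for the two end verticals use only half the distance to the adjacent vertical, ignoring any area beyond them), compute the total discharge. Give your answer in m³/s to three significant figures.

0.423 m³/s

w_1 = (0.70 − 0.44)/2 = 0.13 m; q_1 = 0.15 × 0.10 × 0.13 = 0.001950 m³/s
w_2 = (1.12 − 0.44)/2 = 0.34 m; q_2 = 0.33 × 0.22 × 0.34 = 0.02468 m³/s
w_3 = (2.56 − 0.70)/2 = 0.93 m; q_3 = 0.43 × 0.45 × 0.93 = 0.1800 m³/s
w_4 = (3.18 − 1.12)/2 = 1.03 m; q_4 = 0.40 × 0.42 × 1.03 = 0.1730 m³/s
w_5 = (3.50 − 2.56)/2 = 0.47 m; q_5 = 0.34 × 0.25 × 0.47 = 0.03995 m³/s
w_6 = (3.50 − 3.18)/2 = 0.16 m; q_6 = 0.17 × 0.13 × 0.16 = 0.003536 m³/s
Q = Σ qᵢ = 0.4231 m³/s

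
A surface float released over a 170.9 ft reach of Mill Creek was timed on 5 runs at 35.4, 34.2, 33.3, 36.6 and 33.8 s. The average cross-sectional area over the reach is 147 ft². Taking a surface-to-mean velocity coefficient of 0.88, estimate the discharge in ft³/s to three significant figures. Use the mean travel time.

638 ft³/s

t̄ = (35.4 + 34.2 + 33.3 + 36.6 + 33.8) / 5 = 34.66 s
v_surface = L / t̄ = 170.9 / 34.66 = 4.931 ft/s
v_mean = 0.88 × 4.931 = 4.339 ft/s
Q = A × v_mean = 147 × 4.339 = 637.8 ft³/s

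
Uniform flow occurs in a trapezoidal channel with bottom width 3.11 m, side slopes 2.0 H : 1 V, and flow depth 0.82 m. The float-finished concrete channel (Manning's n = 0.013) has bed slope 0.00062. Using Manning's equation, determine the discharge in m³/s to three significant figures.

5.16 m³/s

A = (b + z·y)·y = (3.11 + 2.0×0.82)×0.82 = 3.895 m²
P = b + 2y√(1+z²) = 3.11 + 2×0.82×√(1+2.0²) = 6.777 m
R = A/P = 3.895/6.777 = 0.5747 m
Q = (1/n)·A·R^(2/3)·S^(1/2) = (1/0.013) × 3.895 × 0.5747^(2/3) × 0.00062^(1/2) = 5.157 m³/s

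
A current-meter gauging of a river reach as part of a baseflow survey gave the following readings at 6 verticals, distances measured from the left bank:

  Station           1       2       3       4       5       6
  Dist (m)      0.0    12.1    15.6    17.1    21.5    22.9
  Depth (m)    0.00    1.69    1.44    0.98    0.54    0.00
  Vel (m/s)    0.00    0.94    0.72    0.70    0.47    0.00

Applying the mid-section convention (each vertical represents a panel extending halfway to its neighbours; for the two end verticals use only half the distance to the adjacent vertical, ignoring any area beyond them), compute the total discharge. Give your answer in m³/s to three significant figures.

17.7 m³/s

w_2 = (15.6 − 0.0)/2 = 7.8 m; q_2 = 0.94 × 1.69 × 7.8 = 12.39 m³/s
w_3 = (17.1 − 12.1)/2 = 2.5 m; q_3 = 0.72 × 1.44 × 2.5 = 2.592 m³/s
w_4 = (21.5 − 15.6)/2 = 2.95 m; q_4 = 0.70 × 0.98 × 2.95 = 2.024 m³/s
w_5 = (22.9 − 17.1)/2 = 2.9 m; q_5 = 0.47 × 0.54 × 2.9 = 0.7360 m³/s
Stations 1, 6 contribute zero (depth or velocity is 0).
Q = Σ qᵢ = 17.74 m³/s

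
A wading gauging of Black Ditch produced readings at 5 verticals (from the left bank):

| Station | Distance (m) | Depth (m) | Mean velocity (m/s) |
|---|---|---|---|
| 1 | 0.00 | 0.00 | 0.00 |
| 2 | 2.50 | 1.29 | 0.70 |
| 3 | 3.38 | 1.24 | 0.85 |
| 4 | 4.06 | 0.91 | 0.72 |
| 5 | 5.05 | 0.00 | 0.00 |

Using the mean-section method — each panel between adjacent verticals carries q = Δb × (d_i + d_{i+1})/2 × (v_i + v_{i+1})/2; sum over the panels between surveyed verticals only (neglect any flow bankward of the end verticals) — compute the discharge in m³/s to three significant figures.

Panel 1-2: Δb = 2.5 m, d̄ = (0.00+1.29)/2 = 0.645, v̄ = (0.00+0.70)/2 = 0.35 → q = 2.5×0.645×0.35 = 0.5644 m³/s
Panel 2-3: Δb = 0.88 m, d̄ = (1.29+1.24)/2 = 1.265, v̄ = (0.70+0.85)/2 = 0.775 → q = 0.88×1.265×0.775 = 0.8627 m³/s
Panel 3-4: Δb = 0.68 m, d̄ = (1.24+0.91)/2 = 1.075, v̄ = (0.85+0.72)/2 = 0.785 → q = 0.68×1.075×0.785 = 0.5738 m³/s
Panel 4-5: Δb = 0.99 m, d̄ = (0.91+0.00)/2 = 0.455, v̄ = (0.72+0.00)/2 = 0.36 → q = 0.99×0.455×0.36 = 0.1622 m³/s
Q = Σ q = 2.163 m³/s

2.16 m³/s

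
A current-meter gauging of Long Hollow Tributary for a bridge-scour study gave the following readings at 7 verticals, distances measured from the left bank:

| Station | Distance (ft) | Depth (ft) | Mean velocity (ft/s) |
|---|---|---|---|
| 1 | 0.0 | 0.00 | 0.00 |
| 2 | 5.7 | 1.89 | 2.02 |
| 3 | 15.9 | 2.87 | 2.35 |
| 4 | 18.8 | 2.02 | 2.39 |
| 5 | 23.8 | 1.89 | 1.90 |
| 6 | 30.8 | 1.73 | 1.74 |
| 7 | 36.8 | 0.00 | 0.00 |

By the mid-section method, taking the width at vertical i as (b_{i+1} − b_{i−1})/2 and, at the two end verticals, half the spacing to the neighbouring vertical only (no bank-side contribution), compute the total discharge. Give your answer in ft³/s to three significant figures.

135 ft³/s

w_2 = (15.9 − 0.0)/2 = 7.95 ft; q_2 = 2.02 × 1.89 × 7.95 = 30.35 ft³/s
w_3 = (18.8 − 5.7)/2 = 6.55 ft; q_3 = 2.35 × 2.87 × 6.55 = 44.18 ft³/s
w_4 = (23.8 − 15.9)/2 = 3.95 ft; q_4 = 2.39 × 2.02 × 3.95 = 19.07 ft³/s
w_5 = (30.8 − 18.8)/2 = 6 ft; q_5 = 1.90 × 1.89 × 6 = 21.55 ft³/s
w_6 = (36.8 − 23.8)/2 = 6.5 ft; q_6 = 1.74 × 1.73 × 6.5 = 19.57 ft³/s
Stations 1, 7 contribute zero (depth or velocity is 0).
Q = Σ qᵢ = 134.7 ft³/s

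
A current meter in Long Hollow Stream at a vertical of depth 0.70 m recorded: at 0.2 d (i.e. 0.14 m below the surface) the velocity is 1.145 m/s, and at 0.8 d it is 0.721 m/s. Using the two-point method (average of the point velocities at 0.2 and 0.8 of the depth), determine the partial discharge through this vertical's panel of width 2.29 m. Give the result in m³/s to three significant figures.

v̄ = (1.145 + 0.721) / 2 = 0.9330 m/s
q = v̄ × d × w = 0.9330 × 0.70 × 2.29 = 1.496 m³/s

1.50 m³/s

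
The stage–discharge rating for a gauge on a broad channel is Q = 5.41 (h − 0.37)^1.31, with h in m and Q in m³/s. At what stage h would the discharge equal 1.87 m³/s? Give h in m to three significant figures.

0.814 m

h − h₀ = (Q/C)^(1/b) = (1.87/5.41)^(1/1.31) = 0.4444 m
h = 0.37 + 0.4444 = 0.8144 m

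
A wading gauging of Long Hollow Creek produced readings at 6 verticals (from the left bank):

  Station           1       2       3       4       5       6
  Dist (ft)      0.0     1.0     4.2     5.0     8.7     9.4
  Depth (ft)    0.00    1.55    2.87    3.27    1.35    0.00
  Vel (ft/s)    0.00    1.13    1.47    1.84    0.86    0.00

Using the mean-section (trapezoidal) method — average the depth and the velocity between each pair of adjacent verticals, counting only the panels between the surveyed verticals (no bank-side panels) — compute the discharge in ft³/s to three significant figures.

25.4 ft³/s

Panel 1-2: Δb = 1 ft, d̄ = (0.00+1.55)/2 = 0.775, v̄ = (0.00+1.13)/2 = 0.565 → q = 1×0.775×0.565 = 0.4379 ft³/s
Panel 2-3: Δb = 3.2 ft, d̄ = (1.55+2.87)/2 = 2.21, v̄ = (1.13+1.47)/2 = 1.3 → q = 3.2×2.21×1.3 = 9.194 ft³/s
Panel 3-4: Δb = 0.8 ft, d̄ = (2.87+3.27)/2 = 3.07, v̄ = (1.47+1.84)/2 = 1.655 → q = 0.8×3.07×1.655 = 4.065 ft³/s
Panel 4-5: Δb = 3.7 ft, d̄ = (3.27+1.35)/2 = 2.31, v̄ = (1.84+0.86)/2 = 1.35 → q = 3.7×2.31×1.35 = 11.54 ft³/s
Panel 5-6: Δb = 0.7 ft, d̄ = (1.35+0.00)/2 = 0.675, v̄ = (0.86+0.00)/2 = 0.43 → q = 0.7×0.675×0.43 = 0.2032 ft³/s
Q = Σ q = 25.44 ft³/s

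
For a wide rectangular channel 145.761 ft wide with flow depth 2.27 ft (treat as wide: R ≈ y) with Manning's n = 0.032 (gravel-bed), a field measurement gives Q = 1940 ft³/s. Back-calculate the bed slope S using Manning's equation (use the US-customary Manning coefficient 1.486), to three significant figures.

0.00534

A = b·y = 145.761 × 2.27 = 330.9 ft²
Wide channel: R ≈ y = 2.27 ft
S = (Q·n / (1.486·A·R^(2/3)))² = (1940×0.032 / (1.486×330.9×1.727))² = 0.005344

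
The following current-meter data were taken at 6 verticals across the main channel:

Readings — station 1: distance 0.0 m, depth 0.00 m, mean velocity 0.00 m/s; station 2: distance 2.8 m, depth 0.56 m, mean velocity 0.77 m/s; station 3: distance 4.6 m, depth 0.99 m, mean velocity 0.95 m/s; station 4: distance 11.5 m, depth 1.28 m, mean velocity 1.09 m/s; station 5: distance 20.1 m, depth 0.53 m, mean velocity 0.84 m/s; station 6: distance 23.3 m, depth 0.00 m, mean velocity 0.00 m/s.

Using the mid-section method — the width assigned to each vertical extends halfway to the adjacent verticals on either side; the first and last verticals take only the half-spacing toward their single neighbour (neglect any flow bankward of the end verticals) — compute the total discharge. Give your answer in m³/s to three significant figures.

w_2 = (4.6 − 0.0)/2 = 2.3 m; q_2 = 0.77 × 0.56 × 2.3 = 0.9918 m³/s
w_3 = (11.5 − 2.8)/2 = 4.35 m; q_3 = 0.95 × 0.99 × 4.35 = 4.091 m³/s
w_4 = (20.1 − 4.6)/2 = 7.75 m; q_4 = 1.09 × 1.28 × 7.75 = 10.81 m³/s
w_5 = (23.3 − 11.5)/2 = 5.9 m; q_5 = 0.84 × 0.53 × 5.9 = 2.627 m³/s
Stations 1, 6 contribute zero (depth or velocity is 0).
Q = Σ qᵢ = 18.52 m³/s

18.5 m³/s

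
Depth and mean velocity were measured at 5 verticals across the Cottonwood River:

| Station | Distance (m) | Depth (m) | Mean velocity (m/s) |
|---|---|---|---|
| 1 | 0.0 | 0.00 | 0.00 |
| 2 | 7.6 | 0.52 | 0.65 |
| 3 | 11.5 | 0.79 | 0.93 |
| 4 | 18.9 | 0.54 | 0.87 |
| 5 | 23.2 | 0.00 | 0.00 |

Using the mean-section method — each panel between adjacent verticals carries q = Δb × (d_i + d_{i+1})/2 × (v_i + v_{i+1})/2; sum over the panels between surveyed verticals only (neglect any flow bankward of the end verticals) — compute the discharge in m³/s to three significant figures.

7.59 m³/s

Panel 1-2: Δb = 7.6 m, d̄ = (0.00+0.52)/2 = 0.26, v̄ = (0.00+0.65)/2 = 0.325 → q = 7.6×0.26×0.325 = 0.6422 m³/s
Panel 2-3: Δb = 3.9 m, d̄ = (0.52+0.79)/2 = 0.655, v̄ = (0.65+0.93)/2 = 0.79 → q = 3.9×0.655×0.79 = 2.018 m³/s
Panel 3-4: Δb = 7.4 m, d̄ = (0.79+0.54)/2 = 0.665, v̄ = (0.93+0.87)/2 = 0.9 → q = 7.4×0.665×0.9 = 4.429 m³/s
Panel 4-5: Δb = 4.3 m, d̄ = (0.54+0.00)/2 = 0.27, v̄ = (0.87+0.00)/2 = 0.435 → q = 4.3×0.27×0.435 = 0.5050 m³/s
Q = Σ q = 7.594 m³/s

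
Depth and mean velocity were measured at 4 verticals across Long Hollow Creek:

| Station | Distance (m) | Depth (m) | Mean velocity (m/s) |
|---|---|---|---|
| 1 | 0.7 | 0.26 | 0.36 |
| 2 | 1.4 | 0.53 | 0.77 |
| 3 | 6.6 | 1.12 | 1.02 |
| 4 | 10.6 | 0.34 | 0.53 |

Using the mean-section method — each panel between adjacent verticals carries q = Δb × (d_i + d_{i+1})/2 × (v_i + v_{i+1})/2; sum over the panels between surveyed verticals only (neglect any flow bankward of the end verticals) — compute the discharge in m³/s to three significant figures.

Panel 1-2: Δb = 0.7 m, d̄ = (0.26+0.53)/2 = 0.395, v̄ = (0.36+0.77)/2 = 0.565 → q = 0.7×0.395×0.565 = 0.1562 m³/s
Panel 2-3: Δb = 5.2 m, d̄ = (0.53+1.12)/2 = 0.825, v̄ = (0.77+1.02)/2 = 0.895 → q = 5.2×0.825×0.895 = 3.840 m³/s
Panel 3-4: Δb = 4 m, d̄ = (1.12+0.34)/2 = 0.73, v̄ = (1.02+0.53)/2 = 0.775 → q = 4×0.73×0.775 = 2.263 m³/s
Q = Σ q = 6.259 m³/s

6.26 m³/s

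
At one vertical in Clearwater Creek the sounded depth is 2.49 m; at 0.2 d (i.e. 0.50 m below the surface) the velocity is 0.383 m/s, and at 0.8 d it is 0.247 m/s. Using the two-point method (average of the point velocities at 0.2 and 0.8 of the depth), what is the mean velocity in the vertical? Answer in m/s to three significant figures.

v̄ = (0.383 + 0.247) / 2 = 0.3150 m/s

0.315 m/s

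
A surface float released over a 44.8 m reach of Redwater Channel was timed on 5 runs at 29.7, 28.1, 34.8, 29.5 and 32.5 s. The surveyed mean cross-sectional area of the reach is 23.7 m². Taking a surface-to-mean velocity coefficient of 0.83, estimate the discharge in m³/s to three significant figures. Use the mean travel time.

t̄ = (29.7 + 28.1 + 34.8 + 29.5 + 32.5) / 5 = 30.92 s
v_surface = L / t̄ = 44.8 / 30.92 = 1.449 m/s
v_mean = 0.83 × 1.449 = 1.203 m/s
Q = A × v_mean = 23.7 × 1.203 = 28.50 m³/s

28.5 m³/s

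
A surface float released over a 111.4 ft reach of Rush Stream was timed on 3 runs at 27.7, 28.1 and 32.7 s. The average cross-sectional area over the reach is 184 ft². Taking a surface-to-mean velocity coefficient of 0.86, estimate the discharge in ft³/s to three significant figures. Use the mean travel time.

t̄ = (27.7 + 28.1 + 32.7) / 3 = 29.5 s
v_surface = L / t̄ = 111.4 / 29.5 = 3.776 ft/s
v_mean = 0.86 × 3.776 = 3.248 ft/s
Q = A × v_mean = 184 × 3.248 = 597.6 ft³/s

598 ft³/s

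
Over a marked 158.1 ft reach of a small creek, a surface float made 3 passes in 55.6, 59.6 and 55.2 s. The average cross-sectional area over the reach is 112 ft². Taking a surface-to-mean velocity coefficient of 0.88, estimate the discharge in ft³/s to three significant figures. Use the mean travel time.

274 ft³/s

t̄ = (55.6 + 59.6 + 55.2) / 3 = 56.8 s
v_surface = L / t̄ = 158.1 / 56.8 = 2.783 ft/s
v_mean = 0.88 × 2.783 = 2.449 ft/s
Q = A × v_mean = 112 × 2.449 = 274.3 ft³/s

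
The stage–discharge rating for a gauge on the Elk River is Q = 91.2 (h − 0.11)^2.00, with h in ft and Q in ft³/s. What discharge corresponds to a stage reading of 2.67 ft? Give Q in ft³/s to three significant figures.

Q = 91.2 × (2.67 − 0.11)^2.00 = 91.2 × 2.56^2.00 = 597.7 ft³/s

598 ft³/s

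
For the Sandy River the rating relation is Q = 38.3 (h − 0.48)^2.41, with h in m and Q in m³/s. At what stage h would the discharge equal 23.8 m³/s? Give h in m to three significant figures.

1.30 m

h − h₀ = (Q/C)^(1/b) = (23.8/38.3)^(1/2.41) = 0.8209 m
h = 0.48 + 0.8209 = 1.301 m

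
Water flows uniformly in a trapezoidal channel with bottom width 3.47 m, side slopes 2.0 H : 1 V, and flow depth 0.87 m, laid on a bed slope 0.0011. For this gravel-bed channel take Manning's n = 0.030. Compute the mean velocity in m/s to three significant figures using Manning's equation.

0.800 m/s

A = (b + z·y)·y = (3.47 + 2.0×0.87)×0.87 = 4.533 m²
P = b + 2y√(1+z²) = 3.47 + 2×0.87×√(1+2.0²) = 7.361 m
R = A/P = 4.533/7.361 = 0.6158 m
Q = (1/n)·A·R^(2/3)·S^(1/2) = (1/0.030) × 4.533 × 0.6158^(2/3) × 0.0011^(1/2) = 3.627 m³/s
V = Q/A = 3.627/4.533 = 0.8002 m/s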